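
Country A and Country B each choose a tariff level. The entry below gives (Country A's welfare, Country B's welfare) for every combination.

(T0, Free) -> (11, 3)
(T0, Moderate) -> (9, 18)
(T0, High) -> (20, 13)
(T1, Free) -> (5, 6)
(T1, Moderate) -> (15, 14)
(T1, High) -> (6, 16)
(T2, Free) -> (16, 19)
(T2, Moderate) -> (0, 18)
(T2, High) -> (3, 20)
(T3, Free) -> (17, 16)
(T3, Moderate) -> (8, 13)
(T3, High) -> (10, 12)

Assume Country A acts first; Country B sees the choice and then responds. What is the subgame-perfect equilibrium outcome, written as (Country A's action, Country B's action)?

Backward induction with Country A moving first.
- T0: BR = Moderate, leader payoff 9.
- T1: BR = High, leader payoff 6.
- T2: BR = High, leader payoff 3.
- T3: BR = Free, leader payoff 17.
Maximizing over 9, 6, 3, 17, Country A chooses T3. Subgame-perfect outcome: (T3, Free) with payoffs (17, 16).

(T3, Free)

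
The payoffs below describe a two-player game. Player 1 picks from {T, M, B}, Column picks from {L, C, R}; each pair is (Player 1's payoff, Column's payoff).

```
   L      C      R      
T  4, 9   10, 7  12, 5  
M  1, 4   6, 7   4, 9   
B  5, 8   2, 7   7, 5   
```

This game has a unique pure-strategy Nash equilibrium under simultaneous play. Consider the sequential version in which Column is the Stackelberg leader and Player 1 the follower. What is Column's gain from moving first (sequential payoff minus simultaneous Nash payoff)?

0

Player 1 best-responds to each possible Column move:
- L: Player 1 compares 4, 1, 5 and picks B; Column would get 8.
- C: Player 1 compares 10, 6, 2 and picks T; Column would get 7.
- R: Player 1 compares 12, 4, 7 and picks T; Column would get 5.
Column's induced payoffs are 8, 7, 5, so Column commits to L. Subgame-perfect outcome: (B, L) with payoffs (5, 8).
Now find the simultaneous Nash equilibrium.
Player 1's best replies: L→B; C→T; R→T.
Column's best replies: T→L; M→R; B→L.
Only (B, L) has each player best-responding; Nash payoffs (5, 8).
Column's commitment gain: 8 − 8 = 0.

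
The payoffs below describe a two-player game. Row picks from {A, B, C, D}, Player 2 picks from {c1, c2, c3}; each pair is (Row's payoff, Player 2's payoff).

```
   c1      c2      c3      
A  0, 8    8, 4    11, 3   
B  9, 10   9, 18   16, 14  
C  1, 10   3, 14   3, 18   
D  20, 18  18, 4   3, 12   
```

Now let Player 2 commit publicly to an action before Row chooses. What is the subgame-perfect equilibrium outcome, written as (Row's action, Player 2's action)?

(D, c1)

Solve by backward induction (Player 2 leads).
- c1: BR = D, leader payoff 18.
- c2: BR = D, leader payoff 4.
- c3: BR = B, leader payoff 14.
Maximizing over 18, 4, 14, Player 2 chooses c1. Subgame-perfect outcome: (D, c1) with payoffs (20, 18).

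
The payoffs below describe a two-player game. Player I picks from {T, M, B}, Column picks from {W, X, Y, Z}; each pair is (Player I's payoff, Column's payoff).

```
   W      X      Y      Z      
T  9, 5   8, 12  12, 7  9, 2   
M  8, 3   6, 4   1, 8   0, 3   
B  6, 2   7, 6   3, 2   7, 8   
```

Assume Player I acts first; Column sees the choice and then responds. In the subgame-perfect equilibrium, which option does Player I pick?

Solve by backward induction (Player I leads).
- T → Column plays X (best of 5, 12, 7, 2); Player I gets 8.
- M → Column plays Y (best of 3, 4, 8, 3); Player I gets 1.
- B → Column plays Z (best of 2, 6, 2, 8); Player I gets 7.
Among 8, 1, 7, the best is 8 at T. Subgame-perfect outcome: (T, X) with payoffs (8, 12).

T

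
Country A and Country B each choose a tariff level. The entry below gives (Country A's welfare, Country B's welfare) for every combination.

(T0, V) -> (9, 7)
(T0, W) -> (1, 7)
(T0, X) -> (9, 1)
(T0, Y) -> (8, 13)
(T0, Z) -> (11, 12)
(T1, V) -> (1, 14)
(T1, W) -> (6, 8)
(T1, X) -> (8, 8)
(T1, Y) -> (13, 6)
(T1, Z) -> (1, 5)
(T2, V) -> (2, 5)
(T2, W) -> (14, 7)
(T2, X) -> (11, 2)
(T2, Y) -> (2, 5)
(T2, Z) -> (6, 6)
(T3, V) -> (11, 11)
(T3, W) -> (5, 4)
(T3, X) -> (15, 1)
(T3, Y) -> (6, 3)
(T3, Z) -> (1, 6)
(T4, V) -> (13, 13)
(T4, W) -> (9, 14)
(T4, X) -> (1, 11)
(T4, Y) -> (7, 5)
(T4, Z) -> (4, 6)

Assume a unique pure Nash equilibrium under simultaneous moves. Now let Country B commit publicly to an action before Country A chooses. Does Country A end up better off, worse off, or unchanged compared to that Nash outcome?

Country A best-responds to each possible Country B move:
- V: Country A compares 9, 1, 2, 11, 13 and picks T4; Country B would get 13.
- W: Country A compares 1, 6, 14, 5, 9 and picks T2; Country B would get 7.
- X: Country A compares 9, 8, 11, 15, 1 and picks T3; Country B would get 1.
- Y: Country A compares 8, 13, 2, 6, 7 and picks T1; Country B would get 6.
- Z: Country A compares 11, 1, 6, 1, 4 and picks T0; Country B would get 12.
Country B's induced payoffs are 13, 7, 1, 6, 12, so Country B commits to V. Subgame-perfect outcome: (T4, V) with payoffs (13, 13).
Under simultaneous play:
Country A's best replies: V→T4; W→T2; X→T3; Y→T1; Z→T0.
Country B's best replies: T0→Y; T1→V; T2→W; T3→V; T4→W.
Only (T2, W) has each player best-responding; Nash payoffs (14, 7).
Country A earns 13 sequentially versus 14 at the Nash outcome: worse off.

worse off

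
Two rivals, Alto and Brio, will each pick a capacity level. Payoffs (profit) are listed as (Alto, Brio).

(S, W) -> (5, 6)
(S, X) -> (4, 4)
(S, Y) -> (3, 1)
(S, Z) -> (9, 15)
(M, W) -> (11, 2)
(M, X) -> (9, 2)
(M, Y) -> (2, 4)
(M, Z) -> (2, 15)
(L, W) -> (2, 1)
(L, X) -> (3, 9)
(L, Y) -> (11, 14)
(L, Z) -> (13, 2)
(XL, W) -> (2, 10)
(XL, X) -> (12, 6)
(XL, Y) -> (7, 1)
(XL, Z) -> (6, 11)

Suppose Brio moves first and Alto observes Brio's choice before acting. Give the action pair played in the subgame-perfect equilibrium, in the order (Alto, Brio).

Alto best-responds to each possible Brio move:
- W: BR = M, leader payoff 2.
- X: BR = XL, leader payoff 6.
- Y: BR = L, leader payoff 14.
- Z: BR = L, leader payoff 2.
Among 2, 6, 14, 2, the best is 14 at Y. Subgame-perfect outcome: (L, Y) with payoffs (11, 14).

(L, Y)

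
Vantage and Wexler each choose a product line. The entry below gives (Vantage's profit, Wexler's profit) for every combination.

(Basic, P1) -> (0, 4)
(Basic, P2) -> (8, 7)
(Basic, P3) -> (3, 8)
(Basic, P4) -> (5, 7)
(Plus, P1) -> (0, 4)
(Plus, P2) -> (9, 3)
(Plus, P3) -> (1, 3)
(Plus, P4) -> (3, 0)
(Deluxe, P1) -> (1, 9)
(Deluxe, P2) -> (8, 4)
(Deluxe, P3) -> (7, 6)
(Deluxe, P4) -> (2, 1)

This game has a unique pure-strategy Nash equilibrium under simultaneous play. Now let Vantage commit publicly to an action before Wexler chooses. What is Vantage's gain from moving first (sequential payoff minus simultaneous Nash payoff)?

2

Wexler best-responds to each possible Vantage move:
- Basic: BR = P3, leader payoff 3.
- Plus: BR = P1, leader payoff 0.
- Deluxe: BR = P1, leader payoff 1.
Vantage's induced payoffs are 3, 0, 1, so Vantage commits to Basic. Subgame-perfect outcome: (Basic, P3) with payoffs (3, 8).
Under simultaneous play:
Vantage's best replies: P1→Deluxe; P2→Plus; P3→Deluxe; P4→Basic.
Wexler's best replies: Basic→P3; Plus→P1; Deluxe→P1.
Only (Deluxe, P1) has each player best-responding; Nash payoffs (1, 9).
Vantage's commitment gain: 3 − 1 = 2.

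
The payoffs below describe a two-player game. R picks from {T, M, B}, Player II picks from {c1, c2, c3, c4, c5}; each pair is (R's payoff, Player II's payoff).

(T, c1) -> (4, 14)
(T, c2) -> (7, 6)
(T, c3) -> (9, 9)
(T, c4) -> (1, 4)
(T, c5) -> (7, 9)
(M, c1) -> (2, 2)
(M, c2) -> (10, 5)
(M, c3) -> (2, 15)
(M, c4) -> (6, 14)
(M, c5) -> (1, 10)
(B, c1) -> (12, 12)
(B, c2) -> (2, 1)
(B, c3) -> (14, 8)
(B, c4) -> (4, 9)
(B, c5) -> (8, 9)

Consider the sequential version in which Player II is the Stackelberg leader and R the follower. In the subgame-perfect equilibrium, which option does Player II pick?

c4

Work backward from R's decision.
- c1: BR = B, leader payoff 12.
- c2: BR = M, leader payoff 5.
- c3: BR = B, leader payoff 8.
- c4: BR = M, leader payoff 14.
- c5: BR = B, leader payoff 9.
Among 12, 5, 8, 14, 9, the best is 14 at c4. Subgame-perfect outcome: (M, c4) with payoffs (6, 14).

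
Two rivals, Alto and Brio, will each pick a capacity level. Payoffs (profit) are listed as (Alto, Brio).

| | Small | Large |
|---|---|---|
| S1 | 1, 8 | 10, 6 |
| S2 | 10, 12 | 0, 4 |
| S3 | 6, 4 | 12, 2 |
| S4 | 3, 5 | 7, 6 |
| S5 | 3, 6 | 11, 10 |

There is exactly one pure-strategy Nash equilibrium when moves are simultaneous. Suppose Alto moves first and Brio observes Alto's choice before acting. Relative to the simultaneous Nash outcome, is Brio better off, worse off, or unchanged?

Work backward from Brio's decision.
- S1 → Brio plays Small (best of 8, 6); Alto gets 1.
- S2 → Brio plays Small (best of 12, 4); Alto gets 10.
- S3 → Brio plays Small (best of 4, 2); Alto gets 6.
- S4 → Brio plays Large (best of 5, 6); Alto gets 7.
- S5 → Brio plays Large (best of 6, 10); Alto gets 11.
Maximizing over 1, 10, 6, 7, 11, Alto chooses S5. Subgame-perfect outcome: (S5, Large) with payoffs (11, 10).
For the simultaneous game, intersect best replies.
Alto's best replies: Small→S2; Large→S3.
Brio's best replies: S1→Small; S2→Small; S3→Small; S4→Large; S5→Large.
Only (S2, Small) has each player best-responding; Nash payoffs (10, 12).
Brio earns 10 sequentially versus 12 at the Nash outcome: worse off.

worse off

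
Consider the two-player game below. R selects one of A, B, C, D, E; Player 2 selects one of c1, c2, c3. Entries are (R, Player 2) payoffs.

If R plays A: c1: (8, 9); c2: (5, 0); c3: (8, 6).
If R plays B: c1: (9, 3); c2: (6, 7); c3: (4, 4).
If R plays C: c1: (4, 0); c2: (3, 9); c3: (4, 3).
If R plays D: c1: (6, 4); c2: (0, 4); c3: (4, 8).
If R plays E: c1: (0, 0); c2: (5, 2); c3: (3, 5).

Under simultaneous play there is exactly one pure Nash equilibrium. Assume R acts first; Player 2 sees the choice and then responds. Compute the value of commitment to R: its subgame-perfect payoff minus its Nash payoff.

2

Backward induction with R moving first.
- A: Player 2 compares 9, 0, 6 and picks c1; R would get 8.
- B: Player 2 compares 3, 7, 4 and picks c2; R would get 6.
- C: Player 2 compares 0, 9, 3 and picks c2; R would get 3.
- D: Player 2 compares 4, 4, 8 and picks c3; R would get 4.
- E: Player 2 compares 0, 2, 5 and picks c3; R would get 3.
Among 8, 6, 3, 4, 3, the best is 8 at A. Subgame-perfect outcome: (A, c1) with payoffs (8, 9).
Now find the simultaneous Nash equilibrium.
R's best replies: c1→B; c2→B; c3→A.
Player 2's best replies: A→c1; B→c2; C→c2; D→c3; E→c3.
Only (B, c2) has each player best-responding; Nash payoffs (6, 7).
R's commitment gain: 8 − 6 = 2.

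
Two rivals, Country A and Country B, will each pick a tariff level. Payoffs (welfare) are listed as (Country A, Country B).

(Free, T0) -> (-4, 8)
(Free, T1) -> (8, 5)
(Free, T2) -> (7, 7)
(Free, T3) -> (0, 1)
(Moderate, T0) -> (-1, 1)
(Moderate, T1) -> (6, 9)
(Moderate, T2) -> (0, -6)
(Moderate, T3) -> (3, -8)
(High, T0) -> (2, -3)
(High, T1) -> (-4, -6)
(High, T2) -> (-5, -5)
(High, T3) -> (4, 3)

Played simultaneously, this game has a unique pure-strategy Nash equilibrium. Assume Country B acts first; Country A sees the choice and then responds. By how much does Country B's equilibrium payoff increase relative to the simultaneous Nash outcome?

4

Backward induction with Country B moving first.
- T0 → Country A plays High (best of -4, -1, 2); Country B gets -3.
- T1 → Country A plays Free (best of 8, 6, -4); Country B gets 5.
- T2 → Country A plays Free (best of 7, 0, -5); Country B gets 7.
- T3 → Country A plays High (best of 0, 3, 4); Country B gets 3.
Maximizing over -3, 5, 7, 3, Country B chooses T2. Subgame-perfect outcome: (Free, T2) with payoffs (7, 7).
Under simultaneous play:
Country A's best replies: T0→High; T1→Free; T2→Free; T3→High.
Country B's best replies: Free→T0; Moderate→T1; High→T3.
The unique mutual best reply is (High, T3), giving (4, 3).
Country B's commitment gain: 7 − 3 = 4.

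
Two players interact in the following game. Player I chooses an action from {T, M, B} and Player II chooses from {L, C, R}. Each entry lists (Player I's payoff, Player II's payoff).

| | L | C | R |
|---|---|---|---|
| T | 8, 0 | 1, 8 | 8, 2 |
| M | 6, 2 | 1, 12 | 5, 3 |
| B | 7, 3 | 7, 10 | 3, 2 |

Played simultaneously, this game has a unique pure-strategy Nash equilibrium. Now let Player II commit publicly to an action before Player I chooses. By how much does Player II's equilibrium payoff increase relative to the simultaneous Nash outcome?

0

Work backward from Player I's decision.
- L: BR = T, leader payoff 0.
- C: BR = B, leader payoff 10.
- R: BR = T, leader payoff 2.
Player II's induced payoffs are 0, 10, 2, so Player II commits to C. Subgame-perfect outcome: (B, C) with payoffs (7, 10).
Under simultaneous play:
Player I's best replies: L→T; C→B; R→T.
Player II's best replies: T→C; M→C; B→C.
Only (B, C) has each player best-responding; Nash payoffs (7, 10).
Player II's commitment gain: 10 − 10 = 0.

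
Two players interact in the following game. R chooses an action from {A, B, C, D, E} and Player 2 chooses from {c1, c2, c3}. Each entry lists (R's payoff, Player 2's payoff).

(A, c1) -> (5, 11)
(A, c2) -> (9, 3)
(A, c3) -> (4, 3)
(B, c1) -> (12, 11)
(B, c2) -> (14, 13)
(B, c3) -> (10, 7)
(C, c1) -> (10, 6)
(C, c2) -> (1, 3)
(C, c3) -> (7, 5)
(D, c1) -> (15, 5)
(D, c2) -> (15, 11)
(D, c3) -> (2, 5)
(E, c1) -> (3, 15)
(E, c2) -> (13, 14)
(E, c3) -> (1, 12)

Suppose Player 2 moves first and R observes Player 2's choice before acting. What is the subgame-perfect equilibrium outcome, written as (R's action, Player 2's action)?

(D, c2)

R best-responds to each possible Player 2 move:
- c1: BR = D, leader payoff 5.
- c2: BR = D, leader payoff 11.
- c3: BR = B, leader payoff 7.
Maximizing over 5, 11, 7, Player 2 chooses c2. Subgame-perfect outcome: (D, c2) with payoffs (15, 11).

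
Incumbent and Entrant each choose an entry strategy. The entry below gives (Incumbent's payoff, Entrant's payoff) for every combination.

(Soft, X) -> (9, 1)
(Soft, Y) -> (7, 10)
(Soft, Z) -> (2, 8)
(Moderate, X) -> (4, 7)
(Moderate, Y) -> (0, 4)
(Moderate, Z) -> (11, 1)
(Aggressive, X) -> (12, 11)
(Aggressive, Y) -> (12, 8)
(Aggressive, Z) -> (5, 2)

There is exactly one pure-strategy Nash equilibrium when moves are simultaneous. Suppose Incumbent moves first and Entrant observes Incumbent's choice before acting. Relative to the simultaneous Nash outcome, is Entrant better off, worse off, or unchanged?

Work backward from Entrant's decision.
- Soft: Entrant compares 1, 10, 8 and picks Y; Incumbent would get 7.
- Moderate: Entrant compares 7, 4, 1 and picks X; Incumbent would get 4.
- Aggressive: Entrant compares 11, 8, 2 and picks X; Incumbent would get 12.
Maximizing over 7, 4, 12, Incumbent chooses Aggressive. Subgame-perfect outcome: (Aggressive, X) with payoffs (12, 11).
Under simultaneous play:
Incumbent's best replies: X→Aggressive; Y→Aggressive; Z→Moderate.
Entrant's best replies: Soft→Y; Moderate→X; Aggressive→X.
Only (Aggressive, X) has each player best-responding; Nash payoffs (12, 11).
Entrant earns 11 sequentially versus 11 at the Nash outcome: unchanged.

unchanged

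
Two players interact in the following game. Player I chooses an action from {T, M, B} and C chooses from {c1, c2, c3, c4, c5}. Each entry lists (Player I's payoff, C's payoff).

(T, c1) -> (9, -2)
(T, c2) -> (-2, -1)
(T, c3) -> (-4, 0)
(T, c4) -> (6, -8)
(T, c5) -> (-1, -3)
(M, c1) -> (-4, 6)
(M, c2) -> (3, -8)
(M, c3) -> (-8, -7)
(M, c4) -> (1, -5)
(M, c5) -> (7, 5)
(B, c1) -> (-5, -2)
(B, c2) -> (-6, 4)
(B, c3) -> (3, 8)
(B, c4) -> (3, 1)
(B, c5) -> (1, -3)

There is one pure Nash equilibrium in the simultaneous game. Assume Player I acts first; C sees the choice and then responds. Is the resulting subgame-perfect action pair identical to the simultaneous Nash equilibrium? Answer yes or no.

Work backward from C's decision.
- T: BR = c3, leader payoff -4.
- M: BR = c1, leader payoff -4.
- B: BR = c3, leader payoff 3.
Player I's induced payoffs are -4, -4, 3, so Player I commits to B. Subgame-perfect outcome: (B, c3) with payoffs (3, 8).
Now find the simultaneous Nash equilibrium.
Player I's best replies: c1→T; c2→M; c3→B; c4→T; c5→M.
C's best replies: T→c3; M→c1; B→c3.
The unique mutual best reply is (B, c3), giving (3, 8).
Sequential outcome (B, c3) coincides with the Nash profile (B, c3).

yes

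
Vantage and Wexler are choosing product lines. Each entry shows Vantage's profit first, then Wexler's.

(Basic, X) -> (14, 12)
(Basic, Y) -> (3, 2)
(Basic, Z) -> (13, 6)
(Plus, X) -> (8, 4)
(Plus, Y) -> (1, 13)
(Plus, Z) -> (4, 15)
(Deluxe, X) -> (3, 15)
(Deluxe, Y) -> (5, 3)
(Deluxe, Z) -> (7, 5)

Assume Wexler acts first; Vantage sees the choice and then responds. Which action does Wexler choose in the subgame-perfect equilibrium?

X

Vantage best-responds to each possible Wexler move:
- X: BR = Basic, leader payoff 12.
- Y: BR = Deluxe, leader payoff 3.
- Z: BR = Basic, leader payoff 6.
Among 12, 3, 6, the best is 12 at X. Subgame-perfect outcome: (Basic, X) with payoffs (14, 12).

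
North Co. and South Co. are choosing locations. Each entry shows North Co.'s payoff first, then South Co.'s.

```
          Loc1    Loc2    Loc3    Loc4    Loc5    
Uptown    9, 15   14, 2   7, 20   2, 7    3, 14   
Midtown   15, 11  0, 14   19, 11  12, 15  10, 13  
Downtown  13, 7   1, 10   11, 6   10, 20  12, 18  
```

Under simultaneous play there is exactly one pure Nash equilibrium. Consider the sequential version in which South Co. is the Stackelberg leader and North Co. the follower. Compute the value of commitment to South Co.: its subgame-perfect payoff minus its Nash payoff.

3

Backward induction with South Co. moving first.
- Loc1: North Co. compares 9, 15, 13 and picks Midtown; South Co. would get 11.
- Loc2: North Co. compares 14, 0, 1 and picks Uptown; South Co. would get 2.
- Loc3: North Co. compares 7, 19, 11 and picks Midtown; South Co. would get 11.
- Loc4: North Co. compares 2, 12, 10 and picks Midtown; South Co. would get 15.
- Loc5: North Co. compares 3, 10, 12 and picks Downtown; South Co. would get 18.
Maximizing over 11, 2, 11, 15, 18, South Co. chooses Loc5. Subgame-perfect outcome: (Downtown, Loc5) with payoffs (12, 18).
Under simultaneous play:
North Co.'s best replies: Loc1→Midtown; Loc2→Uptown; Loc3→Midtown; Loc4→Midtown; Loc5→Downtown.
South Co.'s best replies: Uptown→Loc3; Midtown→Loc4; Downtown→Loc4.
The unique mutual best reply is (Midtown, Loc4), giving (12, 15).
South Co.'s commitment gain: 18 − 15 = 3.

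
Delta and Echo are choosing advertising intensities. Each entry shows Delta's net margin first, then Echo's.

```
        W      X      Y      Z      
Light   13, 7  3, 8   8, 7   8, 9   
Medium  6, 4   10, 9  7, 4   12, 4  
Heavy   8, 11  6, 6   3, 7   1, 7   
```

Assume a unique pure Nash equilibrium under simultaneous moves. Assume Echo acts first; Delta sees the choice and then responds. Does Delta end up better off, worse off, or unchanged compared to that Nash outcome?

Backward induction with Echo moving first.
- W: Delta compares 13, 6, 8 and picks Light; Echo would get 7.
- X: Delta compares 3, 10, 6 and picks Medium; Echo would get 9.
- Y: Delta compares 8, 7, 3 and picks Light; Echo would get 7.
- Z: Delta compares 8, 12, 1 and picks Medium; Echo would get 4.
Maximizing over 7, 9, 7, 4, Echo chooses X. Subgame-perfect outcome: (Medium, X) with payoffs (10, 9).
Under simultaneous play:
Delta's best replies: W→Light; X→Medium; Y→Light; Z→Medium.
Echo's best replies: Light→Z; Medium→X; Heavy→W.
Only (Medium, X) has each player best-responding; Nash payoffs (10, 9).
Delta earns 10 sequentially versus 10 at the Nash outcome: unchanged.

unchanged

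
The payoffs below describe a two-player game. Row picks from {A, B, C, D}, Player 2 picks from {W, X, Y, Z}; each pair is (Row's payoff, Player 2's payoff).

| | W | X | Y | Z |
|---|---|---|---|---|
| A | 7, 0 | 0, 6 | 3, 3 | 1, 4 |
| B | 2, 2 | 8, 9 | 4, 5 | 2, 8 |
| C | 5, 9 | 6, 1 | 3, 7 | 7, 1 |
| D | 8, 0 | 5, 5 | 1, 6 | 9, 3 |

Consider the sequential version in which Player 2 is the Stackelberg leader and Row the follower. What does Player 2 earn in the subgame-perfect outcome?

9

Row best-responds to each possible Player 2 move:
- W: BR = D, leader payoff 0.
- X: BR = B, leader payoff 9.
- Y: BR = B, leader payoff 5.
- Z: BR = D, leader payoff 3.
Player 2's induced payoffs are 0, 9, 5, 3, so Player 2 commits to X. Subgame-perfect outcome: (B, X) with payoffs (8, 9).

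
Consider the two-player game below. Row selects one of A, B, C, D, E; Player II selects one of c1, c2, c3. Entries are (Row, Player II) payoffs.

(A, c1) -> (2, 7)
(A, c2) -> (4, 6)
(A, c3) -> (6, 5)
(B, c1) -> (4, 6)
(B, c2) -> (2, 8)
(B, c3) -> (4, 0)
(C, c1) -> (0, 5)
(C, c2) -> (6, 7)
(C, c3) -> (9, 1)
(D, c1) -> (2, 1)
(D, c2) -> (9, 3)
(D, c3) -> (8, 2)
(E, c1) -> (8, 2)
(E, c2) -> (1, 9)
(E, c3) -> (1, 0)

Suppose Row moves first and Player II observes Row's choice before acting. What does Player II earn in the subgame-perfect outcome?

3

Work backward from Player II's decision.
- A → Player II plays c1 (best of 7, 6, 5); Row gets 2.
- B → Player II plays c2 (best of 6, 8, 0); Row gets 2.
- C → Player II plays c2 (best of 5, 7, 1); Row gets 6.
- D → Player II plays c2 (best of 1, 3, 2); Row gets 9.
- E → Player II plays c2 (best of 2, 9, 0); Row gets 1.
Row's induced payoffs are 2, 2, 6, 9, 1, so Row commits to D. Subgame-perfect outcome: (D, c2) with payoffs (9, 3).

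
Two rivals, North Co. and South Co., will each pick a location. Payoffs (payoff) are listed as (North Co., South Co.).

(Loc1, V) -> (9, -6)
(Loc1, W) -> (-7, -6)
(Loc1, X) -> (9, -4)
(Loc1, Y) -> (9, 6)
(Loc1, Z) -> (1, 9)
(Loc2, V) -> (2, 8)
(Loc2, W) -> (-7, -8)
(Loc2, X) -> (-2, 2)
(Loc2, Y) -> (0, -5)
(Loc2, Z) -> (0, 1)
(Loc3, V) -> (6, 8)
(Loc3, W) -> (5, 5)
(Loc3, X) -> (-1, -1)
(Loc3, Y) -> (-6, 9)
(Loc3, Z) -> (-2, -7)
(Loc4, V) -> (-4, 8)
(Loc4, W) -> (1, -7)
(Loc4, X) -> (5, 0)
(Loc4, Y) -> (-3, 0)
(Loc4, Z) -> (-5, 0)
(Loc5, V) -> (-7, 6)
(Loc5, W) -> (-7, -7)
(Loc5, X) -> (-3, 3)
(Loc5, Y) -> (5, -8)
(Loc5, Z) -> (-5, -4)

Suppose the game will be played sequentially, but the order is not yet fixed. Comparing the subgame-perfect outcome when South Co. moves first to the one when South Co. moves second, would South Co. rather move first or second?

first

If North Co. leads: South Co.'s best replies are Loc1→Z, Loc2→V, Loc3→Y, Loc4→V, Loc5→V; North Co.'s induced payoffs 1, 2, -6, -4, -7; outcome (Loc2, V), payoffs (2, 8).
If South Co. leads: North Co.'s best replies are V→Loc1, W→Loc3, X→Loc1, Y→Loc1, Z→Loc1; South Co.'s induced payoffs -6, 5, -4, 6, 9; outcome (Loc1, Z), payoffs (1, 9).
South Co. gets 9 moving first and 8 moving second, so South Co. prefers to move first.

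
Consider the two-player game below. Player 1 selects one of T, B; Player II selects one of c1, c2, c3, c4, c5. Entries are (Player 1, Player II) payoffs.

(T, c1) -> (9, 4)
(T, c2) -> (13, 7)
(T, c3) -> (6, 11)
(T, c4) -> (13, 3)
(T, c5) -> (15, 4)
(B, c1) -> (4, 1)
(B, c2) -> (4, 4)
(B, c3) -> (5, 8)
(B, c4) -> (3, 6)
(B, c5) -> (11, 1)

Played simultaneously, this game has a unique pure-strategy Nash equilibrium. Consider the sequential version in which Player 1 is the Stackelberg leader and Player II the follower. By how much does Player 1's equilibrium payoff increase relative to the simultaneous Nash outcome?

Player II best-responds to each possible Player 1 move:
- T: Player II compares 4, 7, 11, 3, 4 and picks c3; Player 1 would get 6.
- B: Player II compares 1, 4, 8, 6, 1 and picks c3; Player 1 would get 5.
Among 6, 5, the best is 6 at T. Subgame-perfect outcome: (T, c3) with payoffs (6, 11).
Under simultaneous play:
Player 1's best replies: c1→T; c2→T; c3→T; c4→T; c5→T.
Player II's best replies: T→c3; B→c3.
The unique mutual best reply is (T, c3), giving (6, 11).
Player 1's commitment gain: 6 − 6 = 0.

0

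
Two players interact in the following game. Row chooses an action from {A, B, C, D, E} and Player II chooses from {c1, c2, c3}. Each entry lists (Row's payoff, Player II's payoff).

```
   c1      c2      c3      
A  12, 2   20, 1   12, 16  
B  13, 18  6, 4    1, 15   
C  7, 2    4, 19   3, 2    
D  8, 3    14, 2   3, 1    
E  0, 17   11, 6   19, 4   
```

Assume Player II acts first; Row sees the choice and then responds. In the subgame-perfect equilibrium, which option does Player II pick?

Backward induction with Player II moving first.
- c1 → Row plays B (best of 12, 13, 7, 8, 0); Player II gets 18.
- c2 → Row plays A (best of 20, 6, 4, 14, 11); Player II gets 1.
- c3 → Row plays E (best of 12, 1, 3, 3, 19); Player II gets 4.
Maximizing over 18, 1, 4, Player II chooses c1. Subgame-perfect outcome: (B, c1) with payoffs (13, 18).

c1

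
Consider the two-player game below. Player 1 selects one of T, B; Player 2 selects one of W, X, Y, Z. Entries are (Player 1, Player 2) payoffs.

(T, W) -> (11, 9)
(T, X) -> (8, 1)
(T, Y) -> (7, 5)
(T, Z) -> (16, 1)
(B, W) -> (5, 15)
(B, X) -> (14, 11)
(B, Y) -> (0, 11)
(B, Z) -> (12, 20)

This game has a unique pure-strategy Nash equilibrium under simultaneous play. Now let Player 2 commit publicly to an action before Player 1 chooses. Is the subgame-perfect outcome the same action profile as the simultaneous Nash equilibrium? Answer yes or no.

Backward induction with Player 2 moving first.
- W: BR = T, leader payoff 9.
- X: BR = B, leader payoff 11.
- Y: BR = T, leader payoff 5.
- Z: BR = T, leader payoff 1.
Player 2's induced payoffs are 9, 11, 5, 1, so Player 2 commits to X. Subgame-perfect outcome: (B, X) with payoffs (14, 11).
Under simultaneous play:
Player 1's best replies: W→T; X→B; Y→T; Z→T.
Player 2's best replies: T→W; B→Z.
The unique mutual best reply is (T, W), giving (11, 9).
Sequential outcome (B, X) differs from the Nash profile (T, W).

no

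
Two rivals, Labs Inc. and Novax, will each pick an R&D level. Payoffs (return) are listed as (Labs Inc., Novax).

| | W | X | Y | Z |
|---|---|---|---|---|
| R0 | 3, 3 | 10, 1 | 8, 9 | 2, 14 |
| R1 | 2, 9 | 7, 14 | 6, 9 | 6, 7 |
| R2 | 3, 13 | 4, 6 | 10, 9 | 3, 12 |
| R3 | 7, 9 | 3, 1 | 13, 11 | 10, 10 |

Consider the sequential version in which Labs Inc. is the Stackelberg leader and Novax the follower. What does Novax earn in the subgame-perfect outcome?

Backward induction with Labs Inc. moving first.
- R0: BR = Z, leader payoff 2.
- R1: BR = X, leader payoff 7.
- R2: BR = W, leader payoff 3.
- R3: BR = Y, leader payoff 13.
Among 2, 7, 3, 13, the best is 13 at R3. Subgame-perfect outcome: (R3, Y) with payoffs (13, 11).

11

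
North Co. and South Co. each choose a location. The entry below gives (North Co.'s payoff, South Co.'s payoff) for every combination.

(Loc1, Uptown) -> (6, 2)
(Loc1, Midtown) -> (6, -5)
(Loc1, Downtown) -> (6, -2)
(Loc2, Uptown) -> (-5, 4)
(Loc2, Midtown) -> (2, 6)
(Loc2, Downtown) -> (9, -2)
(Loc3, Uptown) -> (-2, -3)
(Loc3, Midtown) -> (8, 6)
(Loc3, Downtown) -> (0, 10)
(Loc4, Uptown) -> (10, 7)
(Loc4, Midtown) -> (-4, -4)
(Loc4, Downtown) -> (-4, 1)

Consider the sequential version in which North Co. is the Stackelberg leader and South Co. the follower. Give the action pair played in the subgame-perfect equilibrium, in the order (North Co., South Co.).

(Loc4, Uptown)

Work backward from South Co.'s decision.
- Loc1 → South Co. plays Uptown (best of 2, -5, -2); North Co. gets 6.
- Loc2 → South Co. plays Midtown (best of 4, 6, -2); North Co. gets 2.
- Loc3 → South Co. plays Downtown (best of -3, 6, 10); North Co. gets 0.
- Loc4 → South Co. plays Uptown (best of 7, -4, 1); North Co. gets 10.
Among 6, 2, 0, 10, the best is 10 at Loc4. Subgame-perfect outcome: (Loc4, Uptown) with payoffs (10, 7).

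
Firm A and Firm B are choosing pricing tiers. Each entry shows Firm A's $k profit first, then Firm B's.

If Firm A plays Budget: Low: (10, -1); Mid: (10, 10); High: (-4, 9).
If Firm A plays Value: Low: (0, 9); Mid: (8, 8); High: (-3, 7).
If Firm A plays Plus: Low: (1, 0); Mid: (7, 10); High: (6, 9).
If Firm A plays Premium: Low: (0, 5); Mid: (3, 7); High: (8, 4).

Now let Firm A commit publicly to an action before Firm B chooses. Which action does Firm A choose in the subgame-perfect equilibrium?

Budget

Solve by backward induction (Firm A leads).
- Budget → Firm B plays Mid (best of -1, 10, 9); Firm A gets 10.
- Value → Firm B plays Low (best of 9, 8, 7); Firm A gets 0.
- Plus → Firm B plays Mid (best of 0, 10, 9); Firm A gets 7.
- Premium → Firm B plays Mid (best of 5, 7, 4); Firm A gets 3.
Firm A's induced payoffs are 10, 0, 7, 3, so Firm A commits to Budget. Subgame-perfect outcome: (Budget, Mid) with payoffs (10, 10).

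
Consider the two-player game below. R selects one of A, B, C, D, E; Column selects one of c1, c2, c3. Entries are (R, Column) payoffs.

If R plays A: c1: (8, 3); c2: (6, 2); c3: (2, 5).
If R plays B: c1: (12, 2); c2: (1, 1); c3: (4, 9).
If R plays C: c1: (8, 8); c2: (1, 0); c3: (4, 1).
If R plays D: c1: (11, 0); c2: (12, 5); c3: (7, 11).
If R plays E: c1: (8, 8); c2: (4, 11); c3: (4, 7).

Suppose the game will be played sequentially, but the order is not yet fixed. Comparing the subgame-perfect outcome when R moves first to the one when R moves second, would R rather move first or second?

first

If R leads: Column's best replies are A→c3, B→c3, C→c1, D→c3, E→c2; R's induced payoffs 2, 4, 8, 7, 4; outcome (C, c1), payoffs (8, 8).
If Column leads: R's best replies are c1→B, c2→D, c3→D; Column's induced payoffs 2, 5, 11; outcome (D, c3), payoffs (7, 11).
R gets 8 moving first and 7 moving second, so R prefers to move first.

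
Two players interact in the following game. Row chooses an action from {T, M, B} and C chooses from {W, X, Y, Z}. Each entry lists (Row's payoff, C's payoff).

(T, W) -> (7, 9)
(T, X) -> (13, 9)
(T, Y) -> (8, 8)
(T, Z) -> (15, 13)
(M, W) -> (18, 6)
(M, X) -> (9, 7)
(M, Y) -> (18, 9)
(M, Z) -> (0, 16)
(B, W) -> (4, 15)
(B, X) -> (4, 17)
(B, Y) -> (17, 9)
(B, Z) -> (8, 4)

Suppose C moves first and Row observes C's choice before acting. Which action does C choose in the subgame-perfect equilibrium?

Row best-responds to each possible C move:
- W: BR = M, leader payoff 6.
- X: BR = T, leader payoff 9.
- Y: BR = M, leader payoff 9.
- Z: BR = T, leader payoff 13.
Among 6, 9, 9, 13, the best is 13 at Z. Subgame-perfect outcome: (T, Z) with payoffs (15, 13).

Z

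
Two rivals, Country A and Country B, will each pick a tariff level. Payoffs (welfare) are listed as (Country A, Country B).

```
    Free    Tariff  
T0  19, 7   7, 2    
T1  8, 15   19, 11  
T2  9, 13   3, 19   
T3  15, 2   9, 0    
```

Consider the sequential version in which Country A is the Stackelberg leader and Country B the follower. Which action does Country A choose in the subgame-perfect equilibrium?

Work backward from Country B's decision.
- T0: Country B compares 7, 2 and picks Free; Country A would get 19.
- T1: Country B compares 15, 11 and picks Free; Country A would get 8.
- T2: Country B compares 13, 19 and picks Tariff; Country A would get 3.
- T3: Country B compares 2, 0 and picks Free; Country A would get 15.
Maximizing over 19, 8, 3, 15, Country A chooses T0. Subgame-perfect outcome: (T0, Free) with payoffs (19, 7).

T0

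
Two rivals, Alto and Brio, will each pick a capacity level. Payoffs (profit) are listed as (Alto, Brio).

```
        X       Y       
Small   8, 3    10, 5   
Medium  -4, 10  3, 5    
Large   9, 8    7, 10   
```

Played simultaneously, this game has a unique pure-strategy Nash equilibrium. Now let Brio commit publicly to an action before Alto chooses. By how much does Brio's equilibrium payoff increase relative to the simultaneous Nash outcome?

3

Alto best-responds to each possible Brio move:
- X: BR = Large, leader payoff 8.
- Y: BR = Small, leader payoff 5.
Brio's induced payoffs are 8, 5, so Brio commits to X. Subgame-perfect outcome: (Large, X) with payoffs (9, 8).
Now find the simultaneous Nash equilibrium.
Alto's best replies: X→Large; Y→Small.
Brio's best replies: Small→Y; Medium→X; Large→Y.
The unique mutual best reply is (Small, Y), giving (10, 5).
Brio's commitment gain: 8 − 5 = 3.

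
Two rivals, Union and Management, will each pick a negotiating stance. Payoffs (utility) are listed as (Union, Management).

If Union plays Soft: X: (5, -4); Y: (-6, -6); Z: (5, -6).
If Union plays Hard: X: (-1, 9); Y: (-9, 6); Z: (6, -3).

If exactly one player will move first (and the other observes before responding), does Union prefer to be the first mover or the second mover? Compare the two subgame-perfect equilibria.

second

If Union leads: Management's best replies are Soft→X, Hard→X; Union's induced payoffs 5, -1; outcome (Soft, X), payoffs (5, -4).
If Management leads: Union's best replies are X→Soft, Y→Soft, Z→Hard; Management's induced payoffs -4, -6, -3; outcome (Hard, Z), payoffs (6, -3).
Union gets 5 moving first and 6 moving second, so Union prefers to move second.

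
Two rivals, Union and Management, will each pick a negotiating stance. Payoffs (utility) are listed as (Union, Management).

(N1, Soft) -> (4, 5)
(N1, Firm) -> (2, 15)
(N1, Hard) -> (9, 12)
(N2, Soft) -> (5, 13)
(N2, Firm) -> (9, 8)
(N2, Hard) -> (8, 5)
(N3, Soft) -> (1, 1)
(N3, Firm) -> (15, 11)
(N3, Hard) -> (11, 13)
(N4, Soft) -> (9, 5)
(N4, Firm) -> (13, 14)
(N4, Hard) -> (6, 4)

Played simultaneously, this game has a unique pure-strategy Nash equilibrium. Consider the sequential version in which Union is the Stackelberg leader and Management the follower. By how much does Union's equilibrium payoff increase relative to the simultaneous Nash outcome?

2

Solve by backward induction (Union leads).
- N1: BR = Firm, leader payoff 2.
- N2: BR = Soft, leader payoff 5.
- N3: BR = Hard, leader payoff 11.
- N4: BR = Firm, leader payoff 13.
Maximizing over 2, 5, 11, 13, Union chooses N4. Subgame-perfect outcome: (N4, Firm) with payoffs (13, 14).
Now find the simultaneous Nash equilibrium.
Union's best replies: Soft→N4; Firm→N3; Hard→N3.
Management's best replies: N1→Firm; N2→Soft; N3→Hard; N4→Firm.
Only (N3, Hard) has each player best-responding; Nash payoffs (11, 13).
Union's commitment gain: 13 − 11 = 2.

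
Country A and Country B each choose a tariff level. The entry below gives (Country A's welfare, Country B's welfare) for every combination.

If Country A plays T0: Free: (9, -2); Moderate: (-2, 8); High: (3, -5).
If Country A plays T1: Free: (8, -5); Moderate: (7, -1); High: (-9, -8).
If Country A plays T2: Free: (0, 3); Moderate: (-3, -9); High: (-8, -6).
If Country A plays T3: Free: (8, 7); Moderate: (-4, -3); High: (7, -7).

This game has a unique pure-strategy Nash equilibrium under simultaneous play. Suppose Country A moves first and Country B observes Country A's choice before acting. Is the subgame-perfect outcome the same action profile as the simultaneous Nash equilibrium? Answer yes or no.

no

Country B best-responds to each possible Country A move:
- T0: BR = Moderate, leader payoff -2.
- T1: BR = Moderate, leader payoff 7.
- T2: BR = Free, leader payoff 0.
- T3: BR = Free, leader payoff 8.
Country A's induced payoffs are -2, 7, 0, 8, so Country A commits to T3. Subgame-perfect outcome: (T3, Free) with payoffs (8, 7).
For the simultaneous game, intersect best replies.
Country A's best replies: Free→T0; Moderate→T1; High→T3.
Country B's best replies: T0→Moderate; T1→Moderate; T2→Free; T3→Free.
Only (T1, Moderate) has each player best-responding; Nash payoffs (7, -1).
Sequential outcome (T3, Free) differs from the Nash profile (T1, Moderate).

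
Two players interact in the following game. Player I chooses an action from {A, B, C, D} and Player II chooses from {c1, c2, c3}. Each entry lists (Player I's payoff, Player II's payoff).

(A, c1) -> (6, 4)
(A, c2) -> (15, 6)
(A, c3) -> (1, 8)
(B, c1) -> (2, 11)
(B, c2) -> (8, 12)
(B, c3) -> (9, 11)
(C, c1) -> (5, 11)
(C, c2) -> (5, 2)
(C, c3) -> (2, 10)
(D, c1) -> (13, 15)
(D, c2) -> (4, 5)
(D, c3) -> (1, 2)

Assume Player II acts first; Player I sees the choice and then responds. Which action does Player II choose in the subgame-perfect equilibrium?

c1

Work backward from Player I's decision.
- c1: BR = D, leader payoff 15.
- c2: BR = A, leader payoff 6.
- c3: BR = B, leader payoff 11.
Maximizing over 15, 6, 11, Player II chooses c1. Subgame-perfect outcome: (D, c1) with payoffs (13, 15).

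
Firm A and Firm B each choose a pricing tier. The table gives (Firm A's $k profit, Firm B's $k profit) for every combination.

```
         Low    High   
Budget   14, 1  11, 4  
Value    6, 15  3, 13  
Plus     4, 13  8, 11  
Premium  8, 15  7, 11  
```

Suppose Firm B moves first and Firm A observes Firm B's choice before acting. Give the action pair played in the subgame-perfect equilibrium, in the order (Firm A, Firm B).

Firm A best-responds to each possible Firm B move:
- Low: BR = Budget, leader payoff 1.
- High: BR = Budget, leader payoff 4.
Among 1, 4, the best is 4 at High. Subgame-perfect outcome: (Budget, High) with payoffs (11, 4).

(Budget, High)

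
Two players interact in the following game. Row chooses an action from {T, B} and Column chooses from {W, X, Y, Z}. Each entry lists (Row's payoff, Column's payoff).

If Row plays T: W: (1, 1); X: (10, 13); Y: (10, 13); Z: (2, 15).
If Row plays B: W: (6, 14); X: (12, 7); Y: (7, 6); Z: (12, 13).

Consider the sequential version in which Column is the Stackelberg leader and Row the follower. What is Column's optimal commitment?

Solve by backward induction (Column leads).
- W: BR = B, leader payoff 14.
- X: BR = B, leader payoff 7.
- Y: BR = T, leader payoff 13.
- Z: BR = B, leader payoff 13.
Among 14, 7, 13, 13, the best is 14 at W. Subgame-perfect outcome: (B, W) with payoffs (6, 14).

W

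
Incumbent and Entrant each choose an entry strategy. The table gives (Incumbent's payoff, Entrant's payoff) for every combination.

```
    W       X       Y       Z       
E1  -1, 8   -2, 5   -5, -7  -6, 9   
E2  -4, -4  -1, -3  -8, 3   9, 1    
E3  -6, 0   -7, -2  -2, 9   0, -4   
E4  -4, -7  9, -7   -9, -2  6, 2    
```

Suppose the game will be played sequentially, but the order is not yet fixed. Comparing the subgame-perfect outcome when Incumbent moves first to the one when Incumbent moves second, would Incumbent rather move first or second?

If Incumbent leads: Entrant's best replies are E1→Z, E2→Y, E3→Y, E4→Z; Incumbent's induced payoffs -6, -8, -2, 6; outcome (E4, Z), payoffs (6, 2).
If Entrant leads: Incumbent's best replies are W→E1, X→E4, Y→E3, Z→E2; Entrant's induced payoffs 8, -7, 9, 1; outcome (E3, Y), payoffs (-2, 9).
Incumbent gets 6 moving first and -2 moving second, so Incumbent prefers to move first.

first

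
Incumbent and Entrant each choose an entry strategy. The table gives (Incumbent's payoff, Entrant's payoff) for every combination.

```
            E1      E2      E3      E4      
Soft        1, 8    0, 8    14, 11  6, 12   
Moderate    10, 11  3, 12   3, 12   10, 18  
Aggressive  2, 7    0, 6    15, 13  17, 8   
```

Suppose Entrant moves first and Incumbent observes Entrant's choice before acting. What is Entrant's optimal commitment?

E3

Solve by backward induction (Entrant leads).
- E1: Incumbent compares 1, 10, 2 and picks Moderate; Entrant would get 11.
- E2: Incumbent compares 0, 3, 0 and picks Moderate; Entrant would get 12.
- E3: Incumbent compares 14, 3, 15 and picks Aggressive; Entrant would get 13.
- E4: Incumbent compares 6, 10, 17 and picks Aggressive; Entrant would get 8.
Entrant's induced payoffs are 11, 12, 13, 8, so Entrant commits to E3. Subgame-perfect outcome: (Aggressive, E3) with payoffs (15, 13).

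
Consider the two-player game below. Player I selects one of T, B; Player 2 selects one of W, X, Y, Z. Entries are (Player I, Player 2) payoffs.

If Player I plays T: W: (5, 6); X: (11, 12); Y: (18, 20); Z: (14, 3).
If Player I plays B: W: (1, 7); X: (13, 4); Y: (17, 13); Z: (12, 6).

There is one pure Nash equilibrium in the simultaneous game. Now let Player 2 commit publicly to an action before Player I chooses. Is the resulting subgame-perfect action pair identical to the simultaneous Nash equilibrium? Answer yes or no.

Player I best-responds to each possible Player 2 move:
- W → Player I plays T (best of 5, 1); Player 2 gets 6.
- X → Player I plays B (best of 11, 13); Player 2 gets 4.
- Y → Player I plays T (best of 18, 17); Player 2 gets 20.
- Z → Player I plays T (best of 14, 12); Player 2 gets 3.
Maximizing over 6, 4, 20, 3, Player 2 chooses Y. Subgame-perfect outcome: (T, Y) with payoffs (18, 20).
For the simultaneous game, intersect best replies.
Player I's best replies: W→T; X→B; Y→T; Z→T.
Player 2's best replies: T→Y; B→Y.
The unique mutual best reply is (T, Y), giving (18, 20).
Sequential outcome (T, Y) coincides with the Nash profile (T, Y).

yes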